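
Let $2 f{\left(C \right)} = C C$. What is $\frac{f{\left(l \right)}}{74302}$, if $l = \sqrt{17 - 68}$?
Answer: $- \frac{51}{148604} \approx -0.00034319$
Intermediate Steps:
$l = i \sqrt{51}$ ($l = \sqrt{-51} = i \sqrt{51} \approx 7.1414 i$)
$f{\left(C \right)} = \frac{C^{2}}{2}$ ($f{\left(C \right)} = \frac{C C}{2} = \frac{C^{2}}{2}$)
$\frac{f{\left(l \right)}}{74302} = \frac{\frac{1}{2} \left(i \sqrt{51}\right)^{2}}{74302} = \frac{1}{2} \left(-51\right) \frac{1}{74302} = \left(- \frac{51}{2}\right) \frac{1}{74302} = - \frac{51}{148604}$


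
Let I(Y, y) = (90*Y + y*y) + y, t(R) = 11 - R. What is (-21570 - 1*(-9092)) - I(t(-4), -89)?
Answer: -21660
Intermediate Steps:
I(Y, y) = y + y² + 90*Y (I(Y, y) = (90*Y + y²) + y = (y² + 90*Y) + y = y + y² + 90*Y)
(-21570 - 1*(-9092)) - I(t(-4), -89) = (-21570 - 1*(-9092)) - (-89 + (-89)² + 90*(11 - 1*(-4))) = (-21570 + 9092) - (-89 + 7921 + 90*(11 + 4)) = -12478 - (-89 + 7921 + 90*15) = -12478 - (-89 + 7921 + 1350) = -12478 - 1*9182 = -12478 - 9182 = -21660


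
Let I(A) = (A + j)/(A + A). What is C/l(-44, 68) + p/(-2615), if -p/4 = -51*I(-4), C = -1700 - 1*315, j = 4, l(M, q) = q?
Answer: -2015/68 ≈ -29.632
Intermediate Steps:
C = -2015 (C = -1700 - 315 = -2015)
I(A) = (4 + A)/(2*A) (I(A) = (A + 4)/(A + A) = (4 + A)/((2*A)) = (4 + A)*(1/(2*A)) = (4 + A)/(2*A))
p = 0 (p = -(-204)*(½)*(4 - 4)/(-4) = -(-204)*(½)*(-¼)*0 = -(-204)*0 = -4*0 = 0)
C/l(-44, 68) + p/(-2615) = -2015/68 + 0/(-2615) = -2015*1/68 + 0*(-1/2615) = -2015/68 + 0 = -2015/68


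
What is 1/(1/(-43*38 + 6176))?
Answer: 4542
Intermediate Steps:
1/(1/(-43*38 + 6176)) = 1/(1/(-1634 + 6176)) = 1/(1/4542) = 4542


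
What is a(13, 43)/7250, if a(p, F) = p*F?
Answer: 559/7250 ≈ 0.077103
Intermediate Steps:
a(p, F) = F*p
a(13, 43)/7250 = (43*13)/7250 = 559*(1/7250) = 559/7250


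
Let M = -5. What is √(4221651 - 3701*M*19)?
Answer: √4573246 ≈ 2138.5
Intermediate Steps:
√(4221651 - 3701*M*19) = √(4221651 - (-18505)*19) = √(4221651 - 3701*(-95)) = √(4221651 + 351595) = √4573246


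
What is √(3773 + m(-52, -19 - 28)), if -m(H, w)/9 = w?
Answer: 2*√1049 ≈ 64.776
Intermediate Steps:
m(H, w) = -9*w
√(3773 + m(-52, -19 - 28)) = √(3773 - 9*(-19 - 28)) = √(3773 - 9*(-47)) = √(3773 + 423) = √4196 = 2*√1049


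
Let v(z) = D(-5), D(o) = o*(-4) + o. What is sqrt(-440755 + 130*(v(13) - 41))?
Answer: I*sqrt(444135) ≈ 666.43*I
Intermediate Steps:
D(o) = -3*o (D(o) = -4*o + o = -3*o)
v(z) = 15 (v(z) = -3*(-5) = 15)
sqrt(-440755 + 130*(v(13) - 41)) = sqrt(-440755 + 130*(15 - 41)) = sqrt(-440755 + 130*(-26)) = sqrt(-440755 - 3380) = sqrt(-444135) = I*sqrt(444135)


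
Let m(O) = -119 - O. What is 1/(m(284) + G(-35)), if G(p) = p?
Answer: -1/438 ≈ -0.0022831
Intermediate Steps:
1/(m(284) + G(-35)) = 1/((-119 - 1*284) - 35) = 1/((-119 - 284) - 35) = 1/(-403 - 35) = 1/(-438) = -1/438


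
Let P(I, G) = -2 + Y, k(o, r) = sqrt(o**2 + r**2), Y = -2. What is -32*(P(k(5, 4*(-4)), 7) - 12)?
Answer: 512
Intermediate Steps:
P(I, G) = -4 (P(I, G) = -2 - 2 = -4)
-32*(P(k(5, 4*(-4)), 7) - 12) = -32*(-4 - 12) = -32*(-16) = 512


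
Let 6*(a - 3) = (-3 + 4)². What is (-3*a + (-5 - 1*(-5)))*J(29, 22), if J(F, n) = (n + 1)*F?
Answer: -12673/2 ≈ -6336.5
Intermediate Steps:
J(F, n) = F*(1 + n) (J(F, n) = (1 + n)*F = F*(1 + n))
a = 19/6 (a = 3 + (-3 + 4)²/6 = 3 + (⅙)*1² = 3 + (⅙)*1 = 3 + ⅙ = 19/6 ≈ 3.1667)
(-3*a + (-5 - 1*(-5)))*J(29, 22) = (-3*19/6 + (-5 - 1*(-5)))*(29*(1 + 22)) = (-19/2 + (-5 + 5))*(29*23) = (-19/2 + 0)*667 = -19/2*667 = -12673/2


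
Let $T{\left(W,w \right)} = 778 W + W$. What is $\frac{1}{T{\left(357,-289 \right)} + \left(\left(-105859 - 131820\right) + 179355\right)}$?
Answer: $\frac{1}{219779} \approx 4.55 \cdot 10^{-6}$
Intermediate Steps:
$T{\left(W,w \right)} = 779 W$
$\frac{1}{T{\left(357,-289 \right)} + \left(\left(-105859 - 131820\right) + 179355\right)} = \frac{1}{779 \cdot 357 + \left(\left(-105859 - 131820\right) + 179355\right)} = \frac{1}{278103 + \left(-237679 + 179355\right)} = \frac{1}{278103 - 58324} = \frac{1}{219779}$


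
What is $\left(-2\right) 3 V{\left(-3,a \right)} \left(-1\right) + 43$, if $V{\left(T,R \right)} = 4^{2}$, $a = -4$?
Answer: $139$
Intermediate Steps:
$V{\left(T,R \right)} = 16$
$\left(-2\right) 3 V{\left(-3,a \right)} \left(-1\right) + 43 = \left(-2\right) 3 \cdot 16 \left(-1\right) + 43 = \left(-6\right) \left(-16\right) + 43 = 96 + 43 = 139$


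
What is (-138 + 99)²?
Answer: 1521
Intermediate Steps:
(-138 + 99)² = (-39)² = 1521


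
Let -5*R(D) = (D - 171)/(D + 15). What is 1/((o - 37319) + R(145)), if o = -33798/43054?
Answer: -8610800/321352924949 ≈ -2.6795e-5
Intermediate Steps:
R(D) = -(-171 + D)/(5*(15 + D)) (R(D) = -(D - 171)/(5*(D + 15)) = -(-171 + D)/(5*(15 + D)))
o = -16899/21527 (o = -33798*1/43054 = -16899/21527 ≈ -0.78501)
1/((o - 37319) + R(145)) = 1/((-16899/21527 - 37319) + (171 - 1*145)/(5*(15 + 145))) = 1/(-803383012/21527 + (⅕)*(171 - 145)/160) = 1/(-803383012/21527 + (⅕)*(1/160)*26) = 1/(-803383012/21527 + 13/400) = 1/(-321352924949/8610800) = -8610800/321352924949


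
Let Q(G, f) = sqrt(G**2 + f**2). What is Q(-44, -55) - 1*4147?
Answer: -4147 + 11*sqrt(41) ≈ -4076.6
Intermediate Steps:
Q(-44, -55) - 1*4147 = sqrt((-44)**2 + (-55)**2) - 1*4147 = sqrt(1936 + 3025) - 4147 = sqrt(4961) - 4147 = 11*sqrt(41) - 4147 = -4147 + 11*sqrt(41)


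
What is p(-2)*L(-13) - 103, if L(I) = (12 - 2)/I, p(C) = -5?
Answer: -1289/13 ≈ -99.154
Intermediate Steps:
L(I) = 10/I
p(-2)*L(-13) - 103 = -50/(-13) - 103 = -50*(-1)/13 - 103 = -5*(-10/13) - 103 = 50/13 - 103 = -1289/13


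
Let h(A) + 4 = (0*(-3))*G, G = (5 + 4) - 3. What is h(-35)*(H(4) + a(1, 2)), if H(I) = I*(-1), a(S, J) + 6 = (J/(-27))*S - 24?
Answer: 3680/27 ≈ 136.30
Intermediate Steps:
a(S, J) = -30 - J*S/27 (a(S, J) = -6 + ((J/(-27))*S - 24) = -6 + ((J*(-1/27))*S - 24) = -6 + ((-J/27)*S - 24) = -6 + (-J*S/27 - 24) = -6 + (-24 - J*S/27) = -30 - J*S/27)
G = 6 (G = 9 - 3 = 6)
H(I) = -I
h(A) = -4 (h(A) = -4 + (0*(-3))*6 = -4 + 0*6 = -4 + 0 = -4)
h(-35)*(H(4) + a(1, 2)) = -4*(-1*4 + (-30 - 1/27*2*1)) = -4*(-4 + (-30 - 2/27)) = -4*(-4 - 812/27) = -4*(-920/27) = 3680/27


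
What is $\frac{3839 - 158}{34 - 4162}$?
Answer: $- \frac{1227}{1376} \approx -0.89172$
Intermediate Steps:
$\frac{3839 - 158}{34 - 4162} = \frac{3681}{-4128} = 3681 \left(- \frac{1}{4128}\right) = - \frac{1227}{1376}$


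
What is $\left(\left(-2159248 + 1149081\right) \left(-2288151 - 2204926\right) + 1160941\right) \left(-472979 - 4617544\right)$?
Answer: $-23104658479832720400$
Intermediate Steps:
$\left(\left(-2159248 + 1149081\right) \left(-2288151 - 2204926\right) + 1160941\right) \left(-472979 - 4617544\right) = \left(\left(-1010167\right) \left(-4493077\right) + 1160941\right) \left(-5090523\right) = \left(4538758113859 + 1160941\right) \left(-5090523\right) = 4538759274800 \left(-5090523\right) = -23104658479832720400$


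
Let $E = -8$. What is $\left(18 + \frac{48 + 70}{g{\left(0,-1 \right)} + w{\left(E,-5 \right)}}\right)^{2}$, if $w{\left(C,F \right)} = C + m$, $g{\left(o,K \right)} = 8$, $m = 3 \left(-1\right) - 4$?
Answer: $\frac{64}{49} \approx 1.3061$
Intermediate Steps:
$m = -7$ ($m = -3 - 4 = -7$)
$w{\left(C,F \right)} = -7 + C$ ($w{\left(C,F \right)} = C - 7 = -7 + C$)
$\left(18 + \frac{48 + 70}{g{\left(0,-1 \right)} + w{\left(E,-5 \right)}}\right)^{2} = \left(18 + \frac{48 + 70}{8 - 15}\right)^{2} = \left(18 + \frac{118}{8 - 15}\right)^{2} = \left(18 + \frac{118}{-7}\right)^{2} = \left(18 + 118 \left(- \frac{1}{7}\right)\right)^{2} = \left(18 - \frac{118}{7}\right)^{2} = \left(\frac{8}{7}\right)^{2} = \frac{64}{49}$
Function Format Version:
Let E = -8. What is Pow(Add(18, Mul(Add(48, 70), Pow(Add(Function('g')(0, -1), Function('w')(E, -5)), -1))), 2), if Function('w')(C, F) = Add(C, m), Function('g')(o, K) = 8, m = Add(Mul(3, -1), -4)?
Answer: Rational(64, 49) ≈ 1.3061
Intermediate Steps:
m = -7 (m = Add(-3, -4) = -7)
Function('w')(C, F) = Add(-7, C) (Function('w')(C, F) = Add(C, -7) = Add(-7, C))
Pow(Add(18, Mul(Add(48, 70), Pow(Add(Function('g')(0, -1), Function('w')(E, -5)), -1))), 2) = Pow(Add(18, Mul(Add(48, 70), Pow(Add(8, Add(-7, -8)), -1))), 2) = Pow(Add(18, Mul(118, Pow(Add(8, -15), -1))), 2) = Pow(Add(18, Mul(118, Pow(-7, -1))), 2) = Pow(Add(18, Mul(118, Rational(-1, 7))), 2) = Pow(Add(18, Rational(-118, 7)), 2) = Pow(Rational(8, 7), 2) = Rational(64, 49)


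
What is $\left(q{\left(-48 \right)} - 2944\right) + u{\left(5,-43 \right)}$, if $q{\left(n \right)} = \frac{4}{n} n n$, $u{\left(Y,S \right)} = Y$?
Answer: $-3131$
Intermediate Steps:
$q{\left(n \right)} = 4 n$
$\left(q{\left(-48 \right)} - 2944\right) + u{\left(5,-43 \right)} = \left(4 \left(-48\right) - 2944\right) + 5 = \left(-192 - 2944\right) + 5 = -3136 + 5 = -3131$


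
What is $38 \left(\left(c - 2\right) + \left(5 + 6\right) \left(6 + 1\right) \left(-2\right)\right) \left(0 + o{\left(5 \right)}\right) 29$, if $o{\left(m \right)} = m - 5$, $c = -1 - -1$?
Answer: $0$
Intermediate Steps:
$c = 0$ ($c = -1 + 1 = 0$)
$o{\left(m \right)} = -5 + m$
$38 \left(\left(c - 2\right) + \left(5 + 6\right) \left(6 + 1\right) \left(-2\right)\right) \left(0 + o{\left(5 \right)}\right) 29 = 38 \left(\left(0 - 2\right) + \left(5 + 6\right) \left(6 + 1\right) \left(-2\right)\right) \left(0 + \left(-5 + 5\right)\right) 29 = 38 \left(-2 + 11 \cdot 7 \left(-2\right)\right) \left(0 + 0\right) 29 = 38 \left(-2 + 77 \left(-2\right)\right) 0 \cdot 29 = 38 \left(-2 - 154\right) 0 \cdot 29 = 38 \left(\left(-156\right) 0\right) 29 = 38 \cdot 0 \cdot 29 = 0 \cdot 29 = 0$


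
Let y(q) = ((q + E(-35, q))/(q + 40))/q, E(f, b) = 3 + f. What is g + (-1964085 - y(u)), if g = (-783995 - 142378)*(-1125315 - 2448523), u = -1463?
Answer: 6892388029883210656/2081849 ≈ 3.3107e+12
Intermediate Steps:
g = 3310707029574 (g = -926373*(-3573838) = 3310707029574)
y(q) = (-32 + q)/(q*(40 + q)) (y(q) = ((q + (3 - 35))/(q + 40))/q = ((q - 32)/(40 + q))/q = ((-32 + q)/(40 + q))/q = (-32 + q)/(q*(40 + q)))
g + (-1964085 - y(u)) = 3310707029574 + (-1964085 - (-32 - 1463)/((-1463)*(40 - 1463))) = 3310707029574 + (-1964085 - (-1)*(-1495)/(1463*(-1423))) = 3310707029574 + (-1964085 - (-1)*(-1)*(-1495)/(1463*1423)) = 3310707029574 + (-1964085 - 1*(-1495/2081849)) = 3310707029574 + (-1964085 + 1495/2081849) = 3310707029574 - 4088928391670/2081849 = 6892388029883210656/2081849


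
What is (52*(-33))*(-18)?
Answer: 30888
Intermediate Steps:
(52*(-33))*(-18) = -1716*(-18) = 30888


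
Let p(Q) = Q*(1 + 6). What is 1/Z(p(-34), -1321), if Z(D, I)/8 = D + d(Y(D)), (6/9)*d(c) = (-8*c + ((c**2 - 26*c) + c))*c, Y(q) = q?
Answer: -1/184208192 ≈ -5.4286e-9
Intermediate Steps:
p(Q) = 7*Q (p(Q) = Q*7 = 7*Q)
d(c) = 3*c*(c**2 - 33*c)/2 (d(c) = 3*((-8*c + ((c**2 - 26*c) + c))*c)/2 = 3*((-8*c + (c**2 - 25*c))*c)/2 = 3*((c**2 - 33*c)*c)/2 = 3*(c*(c**2 - 33*c))/2 = 3*c*(c**2 - 33*c)/2)
Z(D, I) = 8*D + 12*D**2*(-33 + D) (Z(D, I) = 8*(D + 3*D**2*(-33 + D)/2) = 8*D + 12*D**2*(-33 + D))
1/Z(p(-34), -1321) = 1/(4*(7*(-34))*(2 + 3*(7*(-34))*(-33 + 7*(-34)))) = 1/(4*(-238)*(2 + 3*(-238)*(-33 - 238))) = 1/(4*(-238)*(2 + 3*(-238)*(-271))) = 1/(4*(-238)*(2 + 193494)) = 1/(4*(-238)*193496) = 1/(-184208192) = -1/184208192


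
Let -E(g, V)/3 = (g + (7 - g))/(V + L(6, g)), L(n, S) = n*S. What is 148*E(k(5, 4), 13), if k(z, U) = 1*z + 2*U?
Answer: -444/13 ≈ -34.154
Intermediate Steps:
L(n, S) = S*n
k(z, U) = z + 2*U
E(g, V) = -21/(V + 6*g) (E(g, V) = -3*(g + (7 - g))/(V + g*6) = -21/(V + 6*g))
148*E(k(5, 4), 13) = 148*(-21/(13 + 6*(5 + 2*4))) = 148*(-21/(13 + 6*(5 + 8))) = 148*(-21/(13 + 6*13)) = 148*(-21/(13 + 78)) = 148*(-21/91) = 148*(-21*1/91) = 148*(-3/13) = -444/13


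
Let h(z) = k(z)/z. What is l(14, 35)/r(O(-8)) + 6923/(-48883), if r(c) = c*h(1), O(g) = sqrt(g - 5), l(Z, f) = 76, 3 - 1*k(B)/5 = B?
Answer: -6923/48883 - 38*I*sqrt(13)/65 ≈ -0.14162 - 2.1079*I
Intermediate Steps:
k(B) = 15 - 5*B
O(g) = sqrt(-5 + g)
h(z) = (15 - 5*z)/z
r(c) = 10*c (r(c) = c*(-5 + 15/1) = c*(-5 + 15*1) = c*(-5 + 15) = c*10 = 10*c)
l(14, 35)/r(O(-8)) + 6923/(-48883) = 76/((10*sqrt(-5 - 8))) + 6923/(-48883) = 76/((10*sqrt(-13))) + 6923*(-1/48883) = 76/((10*(I*sqrt(13)))) - 6923/48883 = 76/((10*I*sqrt(13))) - 6923/48883 = 76*(-I*sqrt(13)/130) - 6923/48883 = -38*I*sqrt(13)/65 - 6923/48883 = -6923/48883 - 38*I*sqrt(13)/65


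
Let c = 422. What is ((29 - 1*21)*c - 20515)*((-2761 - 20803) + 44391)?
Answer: -356953953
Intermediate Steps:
((29 - 1*21)*c - 20515)*((-2761 - 20803) + 44391) = ((29 - 1*21)*422 - 20515)*((-2761 - 20803) + 44391) = ((29 - 21)*422 - 20515)*(-23564 + 44391) = (8*422 - 20515)*20827 = (3376 - 20515)*20827 = -17139*20827 = -356953953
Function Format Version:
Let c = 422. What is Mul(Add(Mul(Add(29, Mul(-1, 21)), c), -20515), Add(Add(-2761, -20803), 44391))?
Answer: -356953953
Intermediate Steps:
Mul(Add(Mul(Add(29, Mul(-1, 21)), c), -20515), Add(Add(-2761, -20803), 44391)) = Mul(Add(Mul(Add(29, Mul(-1, 21)), 422), -20515), Add(Add(-2761, -20803), 44391)) = Mul(Add(Mul(Add(29, -21), 422), -20515), Add(-23564, 44391)) = Mul(Add(Mul(8, 422), -20515), 20827) = Mul(Add(3376, -20515), 20827) = Mul(-17139, 20827) = -356953953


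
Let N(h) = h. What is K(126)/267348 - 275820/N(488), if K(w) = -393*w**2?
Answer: -1599681003/2718038 ≈ -588.54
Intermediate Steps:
K(126)/267348 - 275820/N(488) = -393*126**2/267348 - 275820/488 = -393*15876*(1/267348) - 275820*1/488 = -6239268*1/267348 - 68955/122 = -519939/22279 - 68955/122 = -1599681003/2718038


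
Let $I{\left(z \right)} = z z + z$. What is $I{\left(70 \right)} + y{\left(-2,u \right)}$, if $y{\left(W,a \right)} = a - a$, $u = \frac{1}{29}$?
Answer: $4970$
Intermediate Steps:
$u = \frac{1}{29} \approx 0.034483$
$I{\left(z \right)} = z + z^{2}$ ($I{\left(z \right)} = z^{2} + z = z + z^{2}$)
$y{\left(W,a \right)} = 0$
$I{\left(70 \right)} + y{\left(-2,u \right)} = 70 \left(1 + 70\right) + 0 = 70 \cdot 71 + 0 = 4970 + 0 = 4970$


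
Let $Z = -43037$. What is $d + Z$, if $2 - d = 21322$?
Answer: $-64357$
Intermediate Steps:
$d = -21320$ ($d = 2 - 21322 = -21320$)
$d + Z = -21320 - 43037 = -64357$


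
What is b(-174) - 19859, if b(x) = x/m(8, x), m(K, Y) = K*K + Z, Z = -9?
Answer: -1092419/55 ≈ -19862.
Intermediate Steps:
m(K, Y) = -9 + K² (m(K, Y) = K*K - 9 = K² - 9 = -9 + K²)
b(x) = x/55 (b(x) = x/(-9 + 8²) = x/(-9 + 64) = x/55)
b(-174) - 19859 = (1/55)*(-174) - 19859 = -174/55 - 19859 = -1092419/55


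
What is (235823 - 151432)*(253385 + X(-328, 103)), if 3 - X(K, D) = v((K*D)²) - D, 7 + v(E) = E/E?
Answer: 21392865327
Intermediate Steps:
v(E) = -6 (v(E) = -7 + E/E = -7 + 1 = -6)
X(K, D) = 9 + D (X(K, D) = 3 - (-6 - D) = 3 + (6 + D) = 9 + D)
(235823 - 151432)*(253385 + X(-328, 103)) = (235823 - 151432)*(253385 + (9 + 103)) = 84391*(253385 + 112) = 84391*253497 = 21392865327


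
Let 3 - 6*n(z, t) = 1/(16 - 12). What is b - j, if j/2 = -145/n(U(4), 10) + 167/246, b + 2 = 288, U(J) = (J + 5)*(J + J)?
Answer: 1241201/1353 ≈ 917.37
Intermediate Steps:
U(J) = 2*J*(5 + J) (U(J) = (5 + J)*(2*J) = 2*J*(5 + J))
b = 286 (b = -2 + 288 = 286)
n(z, t) = 11/24 (n(z, t) = ½ - 1/(6*(16 - 12)) = ½ - ⅙/4 = ½ - ⅙*¼ = ½ - 1/24 = 11/24)
j = -854243/1353 (j = 2*(-145/11/24 + 167/246) = 2*(-145*24/11 + 167*(1/246)) = 2*(-3480/11 + 167/246) = 2*(-854243/2706) = -854243/1353 ≈ -631.37)
b - j = 286 - 1*(-854243/1353) = 286 + 854243/1353 = 1241201/1353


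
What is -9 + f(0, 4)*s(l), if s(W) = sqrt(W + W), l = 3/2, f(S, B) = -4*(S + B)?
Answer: -9 - 16*sqrt(3) ≈ -36.713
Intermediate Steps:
f(S, B) = -4*B - 4*S (f(S, B) = -4*(B + S) = -4*B - 4*S)
l = 3/2 (l = 3*(1/2) = 3/2 ≈ 1.5000)
s(W) = sqrt(2)*sqrt(W) (s(W) = sqrt(2*W) = sqrt(2)*sqrt(W))
-9 + f(0, 4)*s(l) = -9 + (-4*4 - 4*0)*(sqrt(2)*sqrt(3/2)) = -9 + (-16 + 0)*(sqrt(2)*(sqrt(6)/2)) = -9 - 16*sqrt(3)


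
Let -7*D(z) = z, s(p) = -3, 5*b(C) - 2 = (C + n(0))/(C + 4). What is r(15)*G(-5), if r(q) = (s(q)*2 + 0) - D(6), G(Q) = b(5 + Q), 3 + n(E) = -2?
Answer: -27/35 ≈ -0.77143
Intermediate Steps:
n(E) = -5 (n(E) = -3 - 2 = -5)
b(C) = ⅖ + (-5 + C)/(5*(4 + C)) (b(C) = ⅖ + ((C - 5)/(C + 4))/5 = ⅖ + ((-5 + C)/(4 + C))/5 = ⅖ + (-5 + C)/(5*(4 + C)))
G(Q) = 3*(6 + Q)/(5*(9 + Q)) (G(Q) = 3*(1 + (5 + Q))/(5*(4 + (5 + Q))) = 3*(6 + Q)/(5*(9 + Q)))
D(z) = -z/7
r(q) = -36/7 (r(q) = (-3*2 + 0) - (-1)*6/7 = (-6 + 0) - 1*(-6/7) = -6 + 6/7 = -36/7)
r(15)*G(-5) = -108*(6 - 5)/(35*(9 - 5)) = -108/(35*4) = -36/7*3/20 = -27/35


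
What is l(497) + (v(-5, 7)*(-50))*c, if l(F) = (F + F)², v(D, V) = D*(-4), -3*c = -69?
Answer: 965036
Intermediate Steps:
c = 23 (c = -⅓*(-69) = 23)
v(D, V) = -4*D
l(F) = 4*F² (l(F) = (2*F)² = 4*F²)
l(497) + (v(-5, 7)*(-50))*c = 4*497² + (-4*(-5)*(-50))*23 = 4*247009 + (20*(-50))*23 = 988036 - 1000*23 = 988036 - 23000 = 965036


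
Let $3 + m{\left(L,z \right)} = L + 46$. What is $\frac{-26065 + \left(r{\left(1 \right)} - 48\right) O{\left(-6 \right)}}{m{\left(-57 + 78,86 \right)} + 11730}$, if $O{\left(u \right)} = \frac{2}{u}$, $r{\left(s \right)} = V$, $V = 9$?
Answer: $- \frac{13026}{5897} \approx -2.2089$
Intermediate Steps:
$r{\left(s \right)} = 9$
$m{\left(L,z \right)} = 43 + L$ ($m{\left(L,z \right)} = -3 + \left(L + 46\right) = -3 + \left(46 + L\right) = 43 + L$)
$\frac{-26065 + \left(r{\left(1 \right)} - 48\right) O{\left(-6 \right)}}{m{\left(-57 + 78,86 \right)} + 11730} = \frac{-26065 + \left(9 - 48\right) \frac{2}{-6}}{\left(43 + \left(-57 + 78\right)\right) + 11730} = \frac{-26065 - 39 \cdot 2 \left(- \frac{1}{6}\right)}{\left(43 + 21\right) + 11730} = \frac{-26065 - -13}{64 + 11730} = \frac{-26065 + 13}{11794} = \left(-26052\right) \frac{1}{11794} = - \frac{13026}{5897}$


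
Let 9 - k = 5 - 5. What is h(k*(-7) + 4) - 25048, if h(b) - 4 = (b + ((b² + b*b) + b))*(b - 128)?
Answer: -1304872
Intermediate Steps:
k = 9 (k = 9 - (5 - 5) = 9 - 1*0 = 9 + 0 = 9)
h(b) = 4 + (-128 + b)*(2*b + 2*b²) (h(b) = 4 + (b + ((b² + b*b) + b))*(b - 128) = 4 + (b + ((b² + b²) + b))*(-128 + b) = 4 + (b + (2*b² + b))*(-128 + b) = 4 + (b + (b + 2*b²))*(-128 + b) = 4 + (2*b + 2*b²)*(-128 + b) = 4 + (-128 + b)*(2*b + 2*b²))
h(k*(-7) + 4) - 25048 = (4 - 256*(9*(-7) + 4) - 254*(9*(-7) + 4)² + 2*(9*(-7) + 4)³) - 25048 = (4 - 256*(-63 + 4) - 254*(-63 + 4)² + 2*(-63 + 4)³) - 25048 = (4 - 256*(-59) - 254*(-59)² + 2*(-59)³) - 25048 = (4 + 15104 - 254*3481 + 2*(-205379)) - 25048 = (4 + 15104 - 884174 - 410758) - 25048 = -1279824 - 25048 = -1304872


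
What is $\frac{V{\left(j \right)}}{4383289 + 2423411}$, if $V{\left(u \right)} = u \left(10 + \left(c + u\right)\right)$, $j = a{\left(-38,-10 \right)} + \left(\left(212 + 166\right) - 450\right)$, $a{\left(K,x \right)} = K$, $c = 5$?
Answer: $\frac{209}{136134} \approx 0.0015353$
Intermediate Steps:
$j = -110$ ($j = -38 + \left(\left(212 + 166\right) - 450\right) = -38 + \left(378 - 450\right) = -38 - 72 = -110$)
$V{\left(u \right)} = u \left(15 + u\right)$ ($V{\left(u \right)} = u \left(10 + \left(5 + u\right)\right) = u \left(15 + u\right)$)
$\frac{V{\left(j \right)}}{4383289 + 2423411} = \frac{\left(-110\right) \left(15 - 110\right)}{4383289 + 2423411} = \frac{\left(-110\right) \left(-95\right)}{6806700} = 10450 \cdot \frac{1}{6806700} = \frac{209}{136134}$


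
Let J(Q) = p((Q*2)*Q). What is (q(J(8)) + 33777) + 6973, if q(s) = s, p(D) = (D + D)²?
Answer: 106286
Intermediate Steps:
p(D) = 4*D² (p(D) = (2*D)² = 4*D²)
J(Q) = 16*Q⁴ (J(Q) = 4*((Q*2)*Q)² = 4*((2*Q)*Q)² = 4*(2*Q²)² = 4*(4*Q⁴) = 16*Q⁴)
(q(J(8)) + 33777) + 6973 = (16*8⁴ + 33777) + 6973 = (16*4096 + 33777) + 6973 = (65536 + 33777) + 6973 = 99313 + 6973 = 106286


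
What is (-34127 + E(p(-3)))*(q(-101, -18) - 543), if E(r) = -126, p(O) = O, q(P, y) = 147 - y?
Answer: 12947634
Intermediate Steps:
(-34127 + E(p(-3)))*(q(-101, -18) - 543) = (-34127 - 126)*((147 - 1*(-18)) - 543) = -34253*((147 + 18) - 543) = -34253*(165 - 543) = -34253*(-378) = 12947634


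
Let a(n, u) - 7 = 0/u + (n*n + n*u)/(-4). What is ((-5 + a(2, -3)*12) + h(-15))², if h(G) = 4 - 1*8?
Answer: 6561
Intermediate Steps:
a(n, u) = 7 - n²/4 - n*u/4 (a(n, u) = 7 + (0/u + (n*n + n*u)/(-4)) = 7 + (0 + (n² + n*u)*(-¼)) = 7 + (0 + (-n²/4 - n*u/4)) = 7 + (-n²/4 - n*u/4) = 7 - n²/4 - n*u/4)
h(G) = -4 (h(G) = 4 - 8 = -4)
((-5 + a(2, -3)*12) + h(-15))² = ((-5 + (7 - ¼*2² - ¼*2*(-3))*12) - 4)² = ((-5 + (7 - ¼*4 + 3/2)*12) - 4)² = ((-5 + (7 - 1 + 3/2)*12) - 4)² = ((-5 + (15/2)*12) - 4)² = ((-5 + 90) - 4)² = (85 - 4)² = 81² = 6561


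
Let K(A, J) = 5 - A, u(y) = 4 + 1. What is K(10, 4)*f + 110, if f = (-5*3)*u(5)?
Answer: 485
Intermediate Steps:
u(y) = 5
f = -75 (f = -5*3*5 = -15*5 = -75)
K(10, 4)*f + 110 = (5 - 1*10)*(-75) + 110 = (5 - 10)*(-75) + 110 = -5*(-75) + 110 = 375 + 110 = 485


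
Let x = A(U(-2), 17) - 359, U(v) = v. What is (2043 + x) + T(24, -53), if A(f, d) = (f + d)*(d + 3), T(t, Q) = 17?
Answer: 2001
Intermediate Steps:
A(f, d) = (3 + d)*(d + f) (A(f, d) = (d + f)*(3 + d) = (3 + d)*(d + f))
x = -59 (x = (17² + 3*17 + 3*(-2) + 17*(-2)) - 359 = (289 + 51 - 6 - 34) - 359 = 300 - 359 = -59)
(2043 + x) + T(24, -53) = (2043 - 59) + 17 = 1984 + 17 = 2001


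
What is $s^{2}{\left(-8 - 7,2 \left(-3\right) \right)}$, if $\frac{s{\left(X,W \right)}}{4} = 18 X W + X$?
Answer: $41216400$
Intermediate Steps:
$s{\left(X,W \right)} = 4 X + 72 W X$ ($s{\left(X,W \right)} = 4 \left(18 X W + X\right) = 4 \left(18 W X + X\right) = 4 \left(X + 18 W X\right) = 4 X + 72 W X$)
$s^{2}{\left(-8 - 7,2 \left(-3\right) \right)} = \left(4 \left(-8 - 7\right) \left(1 + 18 \cdot 2 \left(-3\right)\right)\right)^{2} = \left(4 \left(-15\right) \left(1 + 18 \left(-6\right)\right)\right)^{2} = \left(4 \left(-15\right) \left(1 - 108\right)\right)^{2} = \left(4 \left(-15\right) \left(-107\right)\right)^{2} = 6420^{2} = 41216400$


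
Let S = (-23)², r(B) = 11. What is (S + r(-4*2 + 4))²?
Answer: 291600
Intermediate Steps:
S = 529
(S + r(-4*2 + 4))² = (529 + 11)² = 540² = 291600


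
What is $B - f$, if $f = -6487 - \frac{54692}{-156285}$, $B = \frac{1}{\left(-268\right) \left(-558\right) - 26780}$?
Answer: $\frac{124453982024977}{19186171740} \approx 6486.6$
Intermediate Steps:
$B = \frac{1}{122764}$ ($B = \frac{1}{149544 - 26780} = \frac{1}{122764} \approx 8.1457 \cdot 10^{-6}$)
$f = - \frac{1013766103}{156285}$ ($f = -6487 - 54692 \left(- \frac{1}{156285}\right) = -6487 - - \frac{54692}{156285} = -6487 + \frac{54692}{156285} = - \frac{1013766103}{156285} \approx -6486.6$)
$B - f = \frac{1}{122764} - - \frac{1013766103}{156285} = \frac{1}{122764} + \frac{1013766103}{156285} = \frac{124453982024977}{19186171740}$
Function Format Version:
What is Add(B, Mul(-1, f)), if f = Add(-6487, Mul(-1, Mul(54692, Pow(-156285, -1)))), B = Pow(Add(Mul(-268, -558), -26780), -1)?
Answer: Rational(124453982024977, 19186171740) ≈ 6486.6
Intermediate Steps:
B = Rational(1, 122764) (B = Pow(Add(149544, -26780), -1) = Pow(122764, -1) = Rational(1, 122764) ≈ 8.1457e-6)
f = Rational(-1013766103, 156285) (f = Add(-6487, Mul(-1, Mul(54692, Rational(-1, 156285)))) = Add(-6487, Mul(-1, Rational(-54692, 156285))) = Add(-6487, Rational(54692, 156285)) = Rational(-1013766103, 156285) ≈ -6486.6)
Add(B, Mul(-1, f)) = Add(Rational(1, 122764), Mul(-1, Rational(-1013766103, 156285))) = Add(Rational(1, 122764), Rational(1013766103, 156285)) = Rational(124453982024977, 19186171740)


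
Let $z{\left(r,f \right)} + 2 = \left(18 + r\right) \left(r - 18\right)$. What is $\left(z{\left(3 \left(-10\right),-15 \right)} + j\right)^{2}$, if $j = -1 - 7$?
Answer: $320356$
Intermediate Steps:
$z{\left(r,f \right)} = -2 + \left(-18 + r\right) \left(18 + r\right)$ ($z{\left(r,f \right)} = -2 + \left(18 + r\right) \left(r - 18\right) = -2 + \left(18 + r\right) \left(-18 + r\right) = -2 + \left(-18 + r\right) \left(18 + r\right)$)
$j = -8$ ($j = -1 - 7 = -8$)
$\left(z{\left(3 \left(-10\right),-15 \right)} + j\right)^{2} = \left(\left(-326 + \left(3 \left(-10\right)\right)^{2}\right) - 8\right)^{2} = \left(\left(-326 + \left(-30\right)^{2}\right) - 8\right)^{2} = \left(\left(-326 + 900\right) - 8\right)^{2} = \left(574 - 8\right)^{2} = 566^{2} = 320356$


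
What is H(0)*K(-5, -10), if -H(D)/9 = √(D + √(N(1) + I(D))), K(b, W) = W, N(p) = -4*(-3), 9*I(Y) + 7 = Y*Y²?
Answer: 30*√3*101^(¼) ≈ 164.73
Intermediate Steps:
I(Y) = -7/9 + Y³/9 (I(Y) = -7/9 + (Y*Y²)/9 = -7/9 + Y³/9)
N(p) = 12
H(D) = -9*√(D + √(101/9 + D³/9)) (H(D) = -9*√(D + √(12 + (-7/9 + D³/9))) = -9*√(D + √(101/9 + D³/9)))
H(0)*K(-5, -10) = -3*√(3*√(101 + 0³) + 9*0)*(-10) = -3*√(3*√(101 + 0) + 0)*(-10) = -3*√(3*√101 + 0)*(-10) = -3*√3*101^(¼)*(-10) = 30*√3*101^(¼)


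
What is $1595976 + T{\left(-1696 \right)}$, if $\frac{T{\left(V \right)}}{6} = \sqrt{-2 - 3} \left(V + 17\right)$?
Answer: $1595976 - 10074 i \sqrt{5} \approx 1.596 \cdot 10^{6} - 22526.0 i$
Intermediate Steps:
$T{\left(V \right)} = 6 i \sqrt{5} \left(17 + V\right)$ ($T{\left(V \right)} = 6 \sqrt{-2 - 3} \left(V + 17\right) = 6 \sqrt{-5} \left(17 + V\right) = 6 i \sqrt{5} \left(17 + V\right)$)
$1595976 + T{\left(-1696 \right)} = 1595976 + 6 i \sqrt{5} \left(17 - 1696\right) = 1595976 + 6 i \sqrt{5} \left(-1679\right) = 1595976 - 10074 i \sqrt{5}$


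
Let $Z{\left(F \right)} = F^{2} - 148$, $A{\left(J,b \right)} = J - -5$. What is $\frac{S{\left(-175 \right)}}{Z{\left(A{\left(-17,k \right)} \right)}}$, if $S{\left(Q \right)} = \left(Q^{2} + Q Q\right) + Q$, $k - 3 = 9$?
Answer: $- \frac{61075}{4} \approx -15269.0$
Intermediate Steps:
$k = 12$ ($k = 3 + 9 = 12$)
$A{\left(J,b \right)} = 5 + J$ ($A{\left(J,b \right)} = J + 5 = 5 + J$)
$S{\left(Q \right)} = Q + 2 Q^{2}$ ($S{\left(Q \right)} = \left(Q^{2} + Q^{2}\right) + Q = 2 Q^{2} + Q = Q + 2 Q^{2}$)
$Z{\left(F \right)} = -148 + F^{2}$
$\frac{S{\left(-175 \right)}}{Z{\left(A{\left(-17,k \right)} \right)}} = \frac{\left(-175\right) \left(1 + 2 \left(-175\right)\right)}{-148 + \left(5 - 17\right)^{2}} = \frac{\left(-175\right) \left(1 - 350\right)}{-148 + \left(-12\right)^{2}} = \frac{\left(-175\right) \left(-349\right)}{-148 + 144} = \frac{61075}{-4} = 61075 \left(- \frac{1}{4}\right) = - \frac{61075}{4}$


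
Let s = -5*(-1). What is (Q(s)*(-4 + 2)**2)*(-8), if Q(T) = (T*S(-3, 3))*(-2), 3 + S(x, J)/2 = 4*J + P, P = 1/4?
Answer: 5920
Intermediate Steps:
P = 1/4 ≈ 0.25000
s = 5
S(x, J) = -11/2 + 8*J (S(x, J) = -6 + 2*(4*J + 1/4) = -6 + 2*(1/4 + 4*J) = -6 + (1/2 + 8*J) = -11/2 + 8*J)
Q(T) = -37*T (Q(T) = (T*(-11/2 + 8*3))*(-2) = (T*(-11/2 + 24))*(-2) = (T*(37/2))*(-2) = (37*T/2)*(-2) = -37*T)
(Q(s)*(-4 + 2)**2)*(-8) = ((-37*5)*(-4 + 2)**2)*(-8) = -185*(-2)**2*(-8) = -185*4*(-8) = -740*(-8) = 5920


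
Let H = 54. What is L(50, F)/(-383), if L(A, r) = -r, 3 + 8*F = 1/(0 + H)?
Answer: -161/165456 ≈ -0.00097307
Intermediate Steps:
F = -161/432 (F = -3/8 + 1/(8*(0 + 54)) = -3/8 + (1/8)/54 = -3/8 + (1/8)*(1/54) = -3/8 + 1/432 = -161/432 ≈ -0.37268)
L(50, F)/(-383) = -1*(-161/432)/(-383) = (161/432)*(-1/383) = -161/165456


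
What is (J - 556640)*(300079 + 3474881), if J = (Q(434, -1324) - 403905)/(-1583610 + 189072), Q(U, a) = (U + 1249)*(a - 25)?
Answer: -488387311085479680/232423 ≈ -2.1013e+12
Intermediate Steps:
Q(U, a) = (-25 + a)*(1249 + U) (Q(U, a) = (1249 + U)*(-25 + a) = (-25 + a)*(1249 + U))
J = 445712/232423 (J = ((-31225 - 25*434 + 1249*(-1324) + 434*(-1324)) - 403905)/(-1583610 + 189072) = ((-31225 - 10850 - 1653676 - 574616) - 403905)/(-1394538) = (-2270367 - 403905)*(-1/1394538) = -2674272*(-1/1394538) = 445712/232423 ≈ 1.9177)
(J - 556640)*(300079 + 3474881) = (445712/232423 - 556640)*(300079 + 3474881) = -129375493008/232423*3774960 = -488387311085479680/232423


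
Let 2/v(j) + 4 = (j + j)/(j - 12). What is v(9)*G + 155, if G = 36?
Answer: 739/5 ≈ 147.80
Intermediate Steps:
v(j) = 2/(-4 + 2*j/(-12 + j)) (v(j) = 2/(-4 + (j + j)/(j - 12)) = 2/(-4 + (2*j)/(-12 + j)) = 2/(-4 + 2*j/(-12 + j)))
v(9)*G + 155 = ((12 - 1*9)/(-24 + 9))*36 + 155 = ((12 - 9)/(-15))*36 + 155 = -1/15*3*36 + 155 = -⅕*36 + 155 = -36/5 + 155 = 739/5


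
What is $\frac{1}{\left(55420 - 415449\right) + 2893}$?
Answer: $- \frac{1}{357136} \approx -2.8001 \cdot 10^{-6}$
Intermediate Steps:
$\frac{1}{\left(55420 - 415449\right) + 2893} = \frac{1}{-360029 + 2893} = \frac{1}{-357136} = - \frac{1}{357136}$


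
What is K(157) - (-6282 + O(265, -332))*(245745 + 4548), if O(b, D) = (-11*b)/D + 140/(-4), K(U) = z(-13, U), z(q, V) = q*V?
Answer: 524195210785/332 ≈ 1.5789e+9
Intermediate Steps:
z(q, V) = V*q
K(U) = -13*U (K(U) = U*(-13) = -13*U)
O(b, D) = -35 - 11*b/D (O(b, D) = -11*b/D + 140*(-¼) = -11*b/D - 35 = -35 - 11*b/D)
K(157) - (-6282 + O(265, -332))*(245745 + 4548) = -13*157 - (-6282 + (-35 - 11*265/(-332)))*(245745 + 4548) = -2041 - (-6282 + (-35 - 11*265*(-1/332)))*250293 = -2041 - (-6282 + (-35 + 2915/332))*250293 = -2041 - (-6282 - 8705/332)*250293 = -2041 - (-2094329)*250293/332 = -2041 - 1*(-524195888397/332) = -2041 + 524195888397/332 = 524195210785/332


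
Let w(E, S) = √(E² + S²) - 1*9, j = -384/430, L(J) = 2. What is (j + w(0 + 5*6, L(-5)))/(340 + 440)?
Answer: -709/55900 + √226/390 ≈ 0.025864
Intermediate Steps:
j = -192/215 (j = -384*1/430 = -192/215 ≈ -0.89302)
w(E, S) = -9 + √(E² + S²) (w(E, S) = √(E² + S²) - 9 = -9 + √(E² + S²))
(j + w(0 + 5*6, L(-5)))/(340 + 440) = (-192/215 + (-9 + √((0 + 5*6)² + 2²)))/(340 + 440) = (-192/215 + (-9 + √((0 + 30)² + 4)))/780 = (-192/215 + (-9 + √(30² + 4)))*(1/780) = (-192/215 + (-9 + √(900 + 4)))*(1/780) = (-192/215 + (-9 + √904))*(1/780) = (-192/215 + (-9 + 2*√226))*(1/780) = (-2127/215 + 2*√226)*(1/780) = -709/55900 + √226/390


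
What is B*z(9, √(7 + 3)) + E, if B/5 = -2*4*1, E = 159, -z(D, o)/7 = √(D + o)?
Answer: 159 + 280*√(9 + √10) ≈ 1135.5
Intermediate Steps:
z(D, o) = -7*√(D + o)
B = -40 (B = 5*(-2*4*1) = 5*(-8*1) = 5*(-8) = -40)
B*z(9, √(7 + 3)) + E = -(-280)*√(9 + √(7 + 3)) + 159 = -(-280)*√(9 + √10) + 159 = 280*√(9 + √10) + 159 = 159 + 280*√(9 + √10)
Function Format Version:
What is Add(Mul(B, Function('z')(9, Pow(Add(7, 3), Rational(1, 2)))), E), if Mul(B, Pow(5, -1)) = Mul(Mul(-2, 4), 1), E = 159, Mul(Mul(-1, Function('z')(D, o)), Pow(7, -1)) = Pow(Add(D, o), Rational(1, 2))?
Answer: Add(159, Mul(280, Pow(Add(9, Pow(10, Rational(1, 2))), Rational(1, 2)))) ≈ 1135.5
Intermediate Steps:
Function('z')(D, o) = Mul(-7, Pow(Add(D, o), Rational(1, 2)))
B = -40 (B = Mul(5, Mul(Mul(-2, 4), 1)) = Mul(5, Mul(-8, 1)) = Mul(5, -8) = -40)
Add(Mul(B, Function('z')(9, Pow(Add(7, 3), Rational(1, 2)))), E) = Add(Mul(-40, Mul(-7, Pow(Add(9, Pow(Add(7, 3), Rational(1, 2))), Rational(1, 2)))), 159) = Add(Mul(-40, Mul(-7, Pow(Add(9, Pow(10, Rational(1, 2))), Rational(1, 2)))), 159) = Add(Mul(280, Pow(Add(9, Pow(10, Rational(1, 2))), Rational(1, 2))), 159) = Add(159, Mul(280, Pow(Add(9, Pow(10, Rational(1, 2))), Rational(1, 2))))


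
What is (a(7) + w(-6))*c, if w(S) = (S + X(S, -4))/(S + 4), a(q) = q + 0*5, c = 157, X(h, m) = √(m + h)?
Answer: 1570 - 157*I*√10/2 ≈ 1570.0 - 248.24*I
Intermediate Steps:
X(h, m) = √(h + m)
a(q) = q (a(q) = q + 0 = q)
w(S) = (S + √(-4 + S))/(4 + S) (w(S) = (S + √(S - 4))/(S + 4) = (S + √(-4 + S))/(4 + S))
(a(7) + w(-6))*c = (7 + (-6 + √(-4 - 6))/(4 - 6))*157 = (7 + (-6 + √(-10))/(-2))*157 = (7 - (-6 + I*√10)/2)*157 = (7 + (3 - I*√10/2))*157 = (10 - I*√10/2)*157 = 1570 - 157*I*√10/2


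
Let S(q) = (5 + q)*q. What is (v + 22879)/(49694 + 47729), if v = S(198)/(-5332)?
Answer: 60975317/259729718 ≈ 0.23476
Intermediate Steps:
S(q) = q*(5 + q)
v = -20097/2666 (v = (198*(5 + 198))/(-5332) = (198*203)*(-1/5332) = 40194*(-1/5332) = -20097/2666 ≈ -7.5383)
(v + 22879)/(49694 + 47729) = (-20097/2666 + 22879)/(49694 + 47729) = (60975317/2666)/97423 = (60975317/2666)*(1/97423) = 60975317/259729718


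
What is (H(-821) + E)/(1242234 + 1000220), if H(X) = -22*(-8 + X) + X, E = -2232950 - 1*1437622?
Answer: -3653155/2242454 ≈ -1.6291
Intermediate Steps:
E = -3670572 (E = -2232950 - 1437622 = -3670572)
H(X) = 176 - 21*X (H(X) = (176 - 22*X) + X = 176 - 21*X)
(H(-821) + E)/(1242234 + 1000220) = ((176 - 21*(-821)) - 3670572)/(1242234 + 1000220) = ((176 + 17241) - 3670572)/2242454 = (17417 - 3670572)*(1/2242454) = -3653155*1/2242454 = -3653155/2242454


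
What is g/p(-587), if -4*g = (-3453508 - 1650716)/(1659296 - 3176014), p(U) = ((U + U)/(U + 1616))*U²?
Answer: 46895058/21912458619011 ≈ 2.1401e-6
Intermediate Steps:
p(U) = 2*U³/(1616 + U) (p(U) = ((2*U)/(1616 + U))*U² = (2*U/(1616 + U))*U² = 2*U³/(1616 + U))
g = -638028/758359 (g = -(-3453508 - 1650716)/(4*(1659296 - 3176014)) = -(-1276056)/(-1516718) = -(-1276056)*(-1)/1516718 = -¼*2552112/758359 = -638028/758359 ≈ -0.84133)
g/p(-587) = -638028/(758359*(2*(-587)³/(1616 - 587))) = -638028/(758359*(2*(-202262003)/1029)) = -638028/(758359*(2*(-202262003)*(1/1029))) = -638028/(758359*(-404524006/1029)) = -638028/758359*(-1029/404524006) = 46895058/21912458619011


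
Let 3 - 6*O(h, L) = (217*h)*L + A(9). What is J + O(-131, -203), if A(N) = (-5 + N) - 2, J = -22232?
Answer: -984012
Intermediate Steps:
A(N) = -7 + N
O(h, L) = 1/6 - 217*L*h/6 (O(h, L) = 1/2 - ((217*h)*L + (-7 + 9))/6 = 1/2 - (217*L*h + 2)/6 = 1/2 - (2 + 217*L*h)/6 = 1/2 + (-1/3 - 217*L*h/6) = 1/6 - 217*L*h/6)
J + O(-131, -203) = -22232 + (1/6 - 217/6*(-203)*(-131)) = -22232 + (1/6 - 5770681/6) = -22232 - 961780 = -984012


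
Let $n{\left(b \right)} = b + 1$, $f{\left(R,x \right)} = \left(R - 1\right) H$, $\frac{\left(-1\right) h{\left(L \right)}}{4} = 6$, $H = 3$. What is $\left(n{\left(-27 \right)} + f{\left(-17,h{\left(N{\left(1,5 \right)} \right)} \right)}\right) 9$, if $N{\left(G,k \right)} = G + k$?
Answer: $-720$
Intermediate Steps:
$h{\left(L \right)} = -24$ ($h{\left(L \right)} = \left(-4\right) 6 = -24$)
$f{\left(R,x \right)} = -3 + 3 R$ ($f{\left(R,x \right)} = \left(R - 1\right) 3 = \left(-1 + R\right) 3 = -3 + 3 R$)
$n{\left(b \right)} = 1 + b$
$\left(n{\left(-27 \right)} + f{\left(-17,h{\left(N{\left(1,5 \right)} \right)} \right)}\right) 9 = \left(\left(1 - 27\right) + \left(-3 + 3 \left(-17\right)\right)\right) 9 = \left(-26 - 54\right) 9 = \left(-80\right) 9 = -720$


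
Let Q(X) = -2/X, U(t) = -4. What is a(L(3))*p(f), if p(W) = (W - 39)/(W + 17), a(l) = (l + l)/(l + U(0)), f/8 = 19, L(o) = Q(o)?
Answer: 226/1183 ≈ 0.19104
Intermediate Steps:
L(o) = -2/o
f = 152 (f = 8*19 = 152)
a(l) = 2*l/(-4 + l) (a(l) = (l + l)/(l - 4) = (2*l)/(-4 + l) = 2*l/(-4 + l))
p(W) = (-39 + W)/(17 + W)
a(L(3))*p(f) = (2*(-2/3)/(-4 - 2/3))*((-39 + 152)/(17 + 152)) = (2*(-2*⅓)/(-4 - 2*⅓))*(113/169) = (2*(-⅔)/(-4 - ⅔))*((1/169)*113) = (2*(-⅔)/(-14/3))*(113/169) = (2*(-⅔)*(-3/14))*(113/169) = (2/7)*(113/169) = 226/1183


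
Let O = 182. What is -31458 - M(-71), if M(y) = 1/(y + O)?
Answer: -3491839/111 ≈ -31458.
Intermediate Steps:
M(y) = 1/(182 + y) (M(y) = 1/(y + 182) = 1/(182 + y))
-31458 - M(-71) = -31458 - 1/(182 - 71) = -31458 - 1/111 = -3491839/111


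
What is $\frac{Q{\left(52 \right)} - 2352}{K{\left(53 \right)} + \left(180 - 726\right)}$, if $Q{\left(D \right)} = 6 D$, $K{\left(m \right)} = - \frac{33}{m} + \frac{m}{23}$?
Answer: $\frac{621690}{165881} \approx 3.7478$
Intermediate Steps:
$K{\left(m \right)} = - \frac{33}{m} + \frac{m}{23}$ ($K{\left(m \right)} = - \frac{33}{m} + m \frac{1}{23} = - \frac{33}{m} + \frac{m}{23}$)
$\frac{Q{\left(52 \right)} - 2352}{K{\left(53 \right)} + \left(180 - 726\right)} = \frac{6 \cdot 52 - 2352}{\left(- \frac{33}{53} + \frac{1}{23} \cdot 53\right) + \left(180 - 726\right)} = \frac{312 - 2352}{\left(\left(-33\right) \frac{1}{53} + \frac{53}{23}\right) + \left(180 - 726\right)} = - \frac{2040}{\left(- \frac{33}{53} + \frac{53}{23}\right) - 546} = - \frac{2040}{\frac{2050}{1219} - 546} = - \frac{2040}{- \frac{663524}{1219}} = \left(-2040\right) \left(- \frac{1219}{663524}\right) = \frac{621690}{165881}$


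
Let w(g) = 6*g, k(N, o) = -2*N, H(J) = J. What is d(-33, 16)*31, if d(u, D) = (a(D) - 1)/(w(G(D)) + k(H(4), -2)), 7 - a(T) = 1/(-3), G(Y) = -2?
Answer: -589/60 ≈ -9.8167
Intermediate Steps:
a(T) = 22/3 (a(T) = 7 - 1/(-3) = 7 - 1*(-⅓) = 7 + ⅓ = 22/3)
d(u, D) = -19/60 (d(u, D) = (22/3 - 1)/(6*(-2) - 2*4) = 19/(3*(-12 - 8)) = (19/3)/(-20) = (19/3)*(-1/20) = -19/60)
d(-33, 16)*31 = -19/60*31 = -589/60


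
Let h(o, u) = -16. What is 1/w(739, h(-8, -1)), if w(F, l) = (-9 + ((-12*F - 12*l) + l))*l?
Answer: 1/139216 ≈ 7.1831e-6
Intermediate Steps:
w(F, l) = l*(-9 - 12*F - 11*l) (w(F, l) = (-9 + (-12*F - 11*l))*l = (-9 - 12*F - 11*l)*l = l*(-9 - 12*F - 11*l))
1/w(739, h(-8, -1)) = 1/(-1*(-16)*(9 + 11*(-16) + 12*739)) = 1/(-1*(-16)*(9 - 176 + 8868)) = 1/(-1*(-16)*8701) = 1/139216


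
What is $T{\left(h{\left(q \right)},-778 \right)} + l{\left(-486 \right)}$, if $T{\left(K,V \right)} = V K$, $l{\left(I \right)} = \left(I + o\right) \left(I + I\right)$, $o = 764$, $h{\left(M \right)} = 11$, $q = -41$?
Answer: $-278774$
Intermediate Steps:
$l{\left(I \right)} = 2 I \left(764 + I\right)$ ($l{\left(I \right)} = \left(I + 764\right) \left(I + I\right) = \left(764 + I\right) 2 I = 2 I \left(764 + I\right)$)
$T{\left(K,V \right)} = K V$
$T{\left(h{\left(q \right)},-778 \right)} + l{\left(-486 \right)} = 11 \left(-778\right) + 2 \left(-486\right) \left(764 - 486\right) = -8558 + 2 \left(-486\right) 278 = -8558 - 270216 = -278774$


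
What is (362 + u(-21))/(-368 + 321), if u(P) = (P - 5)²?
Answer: -1038/47 ≈ -22.085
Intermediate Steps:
u(P) = (-5 + P)²
(362 + u(-21))/(-368 + 321) = (362 + (-5 - 21)²)/(-368 + 321) = (362 + (-26)²)/(-47) = (362 + 676)*(-1/47) = 1038*(-1/47) = -1038/47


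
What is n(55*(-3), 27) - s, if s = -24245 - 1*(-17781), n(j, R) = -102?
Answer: 6362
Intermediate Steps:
s = -6464 (s = -24245 + 17781 = -6464)
n(55*(-3), 27) - s = -102 - 1*(-6464) = -102 + 6464 = 6362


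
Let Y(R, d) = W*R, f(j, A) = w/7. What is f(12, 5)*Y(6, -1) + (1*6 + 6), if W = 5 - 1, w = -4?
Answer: -12/7 ≈ -1.7143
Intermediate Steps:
W = 4
f(j, A) = -4/7
Y(R, d) = 4*R
f(12, 5)*Y(6, -1) + (1*6 + 6) = -16*6/7 + (1*6 + 6) = -4/7*24 + (6 + 6) = -96/7 + 12 = -12/7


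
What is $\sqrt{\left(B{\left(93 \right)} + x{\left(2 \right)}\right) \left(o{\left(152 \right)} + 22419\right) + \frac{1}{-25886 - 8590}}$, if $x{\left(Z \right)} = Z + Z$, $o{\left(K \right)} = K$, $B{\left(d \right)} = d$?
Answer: $\frac{\sqrt{3849546616761}}{1326} \approx 1479.7$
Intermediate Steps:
$x{\left(Z \right)} = 2 Z$
$\sqrt{\left(B{\left(93 \right)} + x{\left(2 \right)}\right) \left(o{\left(152 \right)} + 22419\right) + \frac{1}{-25886 - 8590}} = \sqrt{\left(93 + 2 \cdot 2\right) \left(152 + 22419\right) + \frac{1}{-25886 - 8590}} = \sqrt{\left(93 + 4\right) 22571 + \frac{1}{-34476}} = \sqrt{97 \cdot 22571 - \frac{1}{34476}} = \sqrt{2189387 - \frac{1}{34476}} = \sqrt{\frac{75481306211}{34476}} = \frac{\sqrt{3849546616761}}{1326}$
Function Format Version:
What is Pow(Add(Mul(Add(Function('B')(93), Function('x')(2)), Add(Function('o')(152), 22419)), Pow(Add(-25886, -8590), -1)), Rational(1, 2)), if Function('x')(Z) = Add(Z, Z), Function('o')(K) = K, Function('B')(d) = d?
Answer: Mul(Rational(1, 1326), Pow(3849546616761, Rational(1, 2))) ≈ 1479.7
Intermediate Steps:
Function('x')(Z) = Mul(2, Z)
Pow(Add(Mul(Add(Function('B')(93), Function('x')(2)), Add(Function('o')(152), 22419)), Pow(Add(-25886, -8590), -1)), Rational(1, 2)) = Pow(Add(Mul(Add(93, Mul(2, 2)), Add(152, 22419)), Pow(Add(-25886, -8590), -1)), Rational(1, 2)) = Pow(Add(Mul(Add(93, 4), 22571), Pow(-34476, -1)), Rational(1, 2)) = Pow(Add(Mul(97, 22571), Rational(-1, 34476)), Rational(1, 2)) = Pow(Add(2189387, Rational(-1, 34476)), Rational(1, 2)) = Pow(Rational(75481306211, 34476), Rational(1, 2)) = Mul(Rational(1, 1326), Pow(3849546616761, Rational(1, 2)))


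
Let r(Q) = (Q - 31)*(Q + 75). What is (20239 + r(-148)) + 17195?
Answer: 50501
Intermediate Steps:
r(Q) = (-31 + Q)*(75 + Q)
(20239 + r(-148)) + 17195 = (20239 + (-2325 + (-148)**2 + 44*(-148))) + 17195 = (20239 + (-2325 + 21904 - 6512)) + 17195 = (20239 + 13067) + 17195 = 33306 + 17195 = 50501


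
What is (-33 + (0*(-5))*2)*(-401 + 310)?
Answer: 3003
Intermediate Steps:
(-33 + (0*(-5))*2)*(-401 + 310) = (-33 + 0*2)*(-91) = (-33 + 0)*(-91) = -33*(-91) = 3003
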